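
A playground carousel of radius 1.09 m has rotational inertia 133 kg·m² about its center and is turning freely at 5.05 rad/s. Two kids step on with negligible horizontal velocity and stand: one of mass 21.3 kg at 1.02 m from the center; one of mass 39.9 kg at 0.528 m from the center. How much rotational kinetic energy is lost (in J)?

The added mass arrives with no angular momentum about the center, and any external torque about the center is negligible, so the system's angular momentum is conserved.
Added inertia Σmr² = (21.3)(1.02)² + (39.9)(0.528)² = 33.28 kg·m²; I_f = 133.0 + 33.28 = 166.3 kg·m².
ω_f = I_p ω_i / I_f = (133.0)(5.05) / 166.3 = 4.039 rad/s.
KE_i = ½(133.0)(5.050 rad/s)² = 1696 J; KE_f = ½(166.3)(4.039)² = 1356 J.

energy lost ≈ 339 J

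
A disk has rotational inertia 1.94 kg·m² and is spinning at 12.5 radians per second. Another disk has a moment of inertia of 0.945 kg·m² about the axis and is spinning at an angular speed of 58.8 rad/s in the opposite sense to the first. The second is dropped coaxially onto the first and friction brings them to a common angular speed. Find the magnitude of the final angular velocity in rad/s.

The coupling torques are internal; angular momentum about the shared axis is conserved.
Taking A's sense as positive: L = (1.940)(12.5) − (0.9450)(58.8) = -31.32 kg·m²·rad/s.
Combined I = 1.940 + 0.9450 = 2.885 kg·m².
ω_f = L / I = -31.32 / 2.885 = -10.85 rad/s.

|ω_f| ≈ 10.9 rad/s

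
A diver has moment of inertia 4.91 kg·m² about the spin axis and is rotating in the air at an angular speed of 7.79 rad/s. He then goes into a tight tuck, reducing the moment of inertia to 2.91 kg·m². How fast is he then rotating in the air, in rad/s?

With no external torque about the axis, L is conserved: I₁ω₁ = I₂ω₂.
ω₂ = I₁ω₁ / I₂ = (4.910)(7.79 rad/s) / (2.910) = 13.14 rad/s.

ω₂ ≈ 13.1 rad/s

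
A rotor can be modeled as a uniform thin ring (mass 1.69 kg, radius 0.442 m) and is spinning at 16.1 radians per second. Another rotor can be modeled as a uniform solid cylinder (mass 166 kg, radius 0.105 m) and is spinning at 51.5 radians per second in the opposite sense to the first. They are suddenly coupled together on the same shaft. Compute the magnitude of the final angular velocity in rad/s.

The coupling torques are internal; angular momentum about the shared axis is conserved.
Moments of inertia: I_A = (1.69)(0.442)² = 0.3302 kg·m²; I_B = ½(166)(0.105)² = 0.9151 kg·m².
Taking A's sense as positive: L = (0.3302)(16.1) − (0.9151)(51.5) = -41.81 kg·m²·rad/s.
Combined I = 0.3302 + 0.9151 = 1.245 kg·m².
ω_f = L / I = -41.81 / 1.245 = -33.58 rad/s.

|ω_f| ≈ 33.6 rad/s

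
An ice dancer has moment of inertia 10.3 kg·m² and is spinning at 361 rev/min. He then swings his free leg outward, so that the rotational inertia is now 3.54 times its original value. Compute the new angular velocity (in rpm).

ω₂ ≈ 102 rpm

No external torque acts about the spin axis, so angular momentum is conserved.
I₂ = 3.54 × 10.3 = 36.46 kg·m².
ω₂ = I₁ω₁ / I₂ = (10.30)(361 rpm) / (36.46) = 102.0 rpm.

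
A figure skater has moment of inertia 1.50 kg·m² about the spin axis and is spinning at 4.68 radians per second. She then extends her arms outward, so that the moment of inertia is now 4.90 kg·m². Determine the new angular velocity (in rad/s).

ω₂ ≈ 1.43 rad/s

Angular momentum about the spin axis is conserved since the torque about it is zero.
ω₂ = I₁ω₁ / I₂ = (1.500)(4.68 rad/s) / (4.900) = 1.433 rad/s.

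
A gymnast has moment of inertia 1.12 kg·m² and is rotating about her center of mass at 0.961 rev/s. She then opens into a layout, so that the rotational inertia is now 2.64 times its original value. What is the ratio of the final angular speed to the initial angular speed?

ω₂/ω₁ ≈ 0.379

With no external torque about the axis, L is conserved: I₁ω₁ = I₂ω₂.
I₂ = 2.64 × 1.12 = 2.957 kg·m².
ω₂/ω₁ = I₁/I₂ = 1.120 / 2.957 = 0.3788.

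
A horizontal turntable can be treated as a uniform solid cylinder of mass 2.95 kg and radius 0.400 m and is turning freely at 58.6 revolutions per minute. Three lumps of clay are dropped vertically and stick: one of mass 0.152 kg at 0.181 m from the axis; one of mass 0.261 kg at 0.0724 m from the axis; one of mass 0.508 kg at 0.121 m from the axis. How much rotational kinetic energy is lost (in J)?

No external torque acts about the axis; L_before = L_after.
I_p = ½(2.95)(0.400)² = 0.2360 kg·m².
Added inertia Σmr² = (0.152)(0.181)² + (0.261)(0.0724)² + (0.508)(0.121)² = 0.01379 kg·m²; I_f = 0.2360 + 0.01379 = 0.2498 kg·m².
ω_f = I_p ω_i / I_f = (0.2360)(58.6) / 0.2498 = 55.37 rpm.
KE_i = ½(0.2360)(6.137 rad/s)² = 4.444 J; KE_f = ½(0.2498)(5.798)² = 4.198 J.

energy lost ≈ 0.245 J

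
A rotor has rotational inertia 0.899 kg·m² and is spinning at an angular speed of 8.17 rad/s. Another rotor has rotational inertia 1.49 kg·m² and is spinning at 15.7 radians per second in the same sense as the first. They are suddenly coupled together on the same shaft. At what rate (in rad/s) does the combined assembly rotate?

The coupling torques are internal; angular momentum about the shared axis is conserved.
Taking A's sense as positive: L = (0.8990)(8.17) + (1.490)(15.7) = 30.74 kg·m²·rad/s.
Combined I = 0.8990 + 1.490 = 2.389 kg·m².
ω_f = L / I = 30.74 / 2.389 = 12.87 rad/s.

|ω_f| ≈ 12.9 rad/s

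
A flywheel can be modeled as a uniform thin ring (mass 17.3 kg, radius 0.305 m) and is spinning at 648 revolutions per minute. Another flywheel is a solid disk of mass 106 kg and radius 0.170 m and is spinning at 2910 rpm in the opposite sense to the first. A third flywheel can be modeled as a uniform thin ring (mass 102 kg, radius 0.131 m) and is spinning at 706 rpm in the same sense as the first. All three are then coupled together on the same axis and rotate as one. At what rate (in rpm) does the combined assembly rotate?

The coupling torques are internal; angular momentum about the shared axis is conserved.
Moments of inertia: I_A = (17.3)(0.305)² = 1.609 kg·m²; I_B = ½(106)(0.170)² = 1.532 kg·m²; I_C = (102)(0.131)² = 1.750 kg·m².
Taking A's sense as positive: L = (1.609)(648) − (1.532)(2910) + (1.750)(706) = -2179 kg·m²·rpm.
Combined I = 1.609 + 1.532 + 1.750 = 4.891 kg·m².
ω_f = L / I = -2179 / 4.891 = -445.4 rpm.

|ω_f| ≈ 445 rpm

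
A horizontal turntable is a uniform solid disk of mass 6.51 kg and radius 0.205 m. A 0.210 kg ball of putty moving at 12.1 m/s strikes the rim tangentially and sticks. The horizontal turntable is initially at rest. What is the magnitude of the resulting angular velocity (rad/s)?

|ω_f| ≈ 3.58 rad/s

The axle reaction passes through the axle and exerts no torque about it; angular momentum about the axle is conserved through the impact.
I_p = ½(6.51)(0.205)² = 0.1368 kg·m². Taking the sense of the ball of putty's angular momentum as positive, L_{ball} = m v R = (0.210)(12.1)(0.205) = 0.5209 kg·m²/s.
L_i = 0 + 0.5209 = 0.5209 kg·m²/s.
After sticking, I_f = I_p + m R² = 0.1368 + (0.210)(0.205)² = 0.1456 kg·m².
ω_f = L_i / I_f = 0.5209 / 0.1456 = 3.577 rad/s.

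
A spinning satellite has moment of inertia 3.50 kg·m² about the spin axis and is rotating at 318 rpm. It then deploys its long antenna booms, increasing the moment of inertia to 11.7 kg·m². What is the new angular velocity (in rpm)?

Angular momentum about the spin axis is conserved since the torque about it is zero.
ω₂ = I₁ω₁ / I₂ = (3.500)(318 rpm) / (11.70) = 95.13 rpm.

ω₂ ≈ 95.1 rpm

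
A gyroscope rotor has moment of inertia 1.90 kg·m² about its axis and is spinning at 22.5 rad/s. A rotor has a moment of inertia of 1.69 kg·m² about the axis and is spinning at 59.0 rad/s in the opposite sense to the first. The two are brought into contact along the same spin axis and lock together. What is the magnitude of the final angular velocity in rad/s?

The coupling torques are internal; angular momentum about the shared axis is conserved.
Taking A's sense as positive: L = (1.900)(22.5) − (1.690)(59.0) = -56.96 kg·m²·rad/s.
Combined I = 1.900 + 1.690 = 3.590 kg·m².
ω_f = L / I = -56.96 / 3.590 = -15.87 rad/s.

|ω_f| ≈ 15.9 rad/s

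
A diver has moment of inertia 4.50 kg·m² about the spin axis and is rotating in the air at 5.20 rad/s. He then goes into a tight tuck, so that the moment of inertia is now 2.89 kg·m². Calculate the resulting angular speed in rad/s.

ω₂ ≈ 8.10 rad/s

Angular momentum about the spin axis is conserved since the torque about it is zero.
ω₂ = I₁ω₁ / I₂ = (4.500)(5.20 rad/s) / (2.890) = 8.097 rad/s.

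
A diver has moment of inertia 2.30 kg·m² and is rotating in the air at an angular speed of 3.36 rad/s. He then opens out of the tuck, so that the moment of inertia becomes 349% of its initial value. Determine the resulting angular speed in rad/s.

Angular momentum about the spin axis is conserved since the torque about it is zero.
I₂ = 3.49 × 2.30 = 8.027 kg·m².
ω₂ = I₁ω₁ / I₂ = (2.300)(3.36 rad/s) / (8.027) = 0.9628 rad/s.

ω₂ ≈ 0.963 rad/s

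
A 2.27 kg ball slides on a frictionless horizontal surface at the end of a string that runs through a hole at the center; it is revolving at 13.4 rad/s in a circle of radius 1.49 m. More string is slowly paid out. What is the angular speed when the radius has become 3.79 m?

The constraining force is radial, so m r² ω about the center is conserved.
ω₂ = ω₁ (r₁/r₂)² = (13.4)(1.49/3.79)² = 2.071 rad/s.

ω₂ ≈ 2.07 rad/s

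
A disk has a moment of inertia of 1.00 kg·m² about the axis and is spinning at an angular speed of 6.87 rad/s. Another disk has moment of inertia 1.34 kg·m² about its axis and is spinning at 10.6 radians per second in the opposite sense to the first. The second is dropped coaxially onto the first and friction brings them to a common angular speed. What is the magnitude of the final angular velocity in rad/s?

No external torque acts about the common axis, so total angular momentum is conserved.
Taking A's sense as positive: L = (1.000)(6.87) − (1.340)(10.6) = -7.334 kg·m²·rad/s.
Combined I = 1.000 + 1.340 = 2.340 kg·m².
ω_f = L / I = -7.334 / 2.340 = -3.134 rad/s.

|ω_f| ≈ 3.13 rad/s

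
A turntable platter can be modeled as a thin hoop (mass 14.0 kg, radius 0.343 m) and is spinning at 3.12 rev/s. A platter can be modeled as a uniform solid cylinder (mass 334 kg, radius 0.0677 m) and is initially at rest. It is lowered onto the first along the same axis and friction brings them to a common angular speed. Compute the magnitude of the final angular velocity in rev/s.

|ω_f| ≈ 2.13 rev/s

No external torque acts about the common axis, so total angular momentum is conserved.
Moments of inertia: I_A = (14.0)(0.343)² = 1.647 kg·m²; I_B = ½(334)(0.0677)² = 0.7654 kg·m².
Taking A's sense as positive: L = (1.647)(3.12) = 5.139 kg·m²·rev/s.
Combined I = 1.647 + 0.7654 = 2.412 kg·m².
ω_f = L / I = 5.139 / 2.412 = 2.130 rev/s.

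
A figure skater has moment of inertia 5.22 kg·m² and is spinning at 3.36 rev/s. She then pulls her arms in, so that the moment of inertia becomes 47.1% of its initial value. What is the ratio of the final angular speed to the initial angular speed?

No external torque acts about the spin axis, so angular momentum is conserved.
I₂ = 0.471 × 5.22 = 2.459 kg·m².
ω₂/ω₁ = I₁/I₂ = 5.220 / 2.459 = 2.123.

ω₂/ω₁ ≈ 2.12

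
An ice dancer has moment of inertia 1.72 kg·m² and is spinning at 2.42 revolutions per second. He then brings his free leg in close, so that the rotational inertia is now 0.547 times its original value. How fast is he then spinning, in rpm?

ω₂ ≈ 265 rpm

No external torque acts about the spin axis, so angular momentum is conserved.
I₂ = 0.547 × 1.72 = 0.9408 kg·m².
ω₂ = I₁ω₁ / I₂ = (1.720)(2.42 rev/s) / (0.9408) = 4.424 rev/s = 265.4 rpm.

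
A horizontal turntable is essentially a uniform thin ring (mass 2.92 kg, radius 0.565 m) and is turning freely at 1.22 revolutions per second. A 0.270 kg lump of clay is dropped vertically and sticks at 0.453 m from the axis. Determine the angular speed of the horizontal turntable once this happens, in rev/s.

ω_f ≈ 1.15 rev/s

The added mass arrives with no angular momentum about the axis, and any external torque about the axis is negligible, so the system's angular momentum is conserved.
I_p = (2.92)(0.565)² = 0.9321 kg·m².
Added inertia Σmr² = (0.270)(0.453)² = 0.05541 kg·m²; I_f = 0.9321 + 0.05541 = 0.9875 kg·m².
ω_f = I_p ω_i / I_f = (0.9321)(1.22) / 0.9875 = 1.152 rev/s.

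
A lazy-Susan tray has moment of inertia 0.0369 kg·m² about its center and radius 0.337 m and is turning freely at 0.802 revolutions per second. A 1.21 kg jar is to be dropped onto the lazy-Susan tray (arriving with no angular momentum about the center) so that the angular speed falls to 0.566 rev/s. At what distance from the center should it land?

r ≈ 0.113 m

The added mass arrives with no angular momentum about the center, and any external torque about the center is negligible, so the system's angular momentum is conserved.
I_p ω_i = (I_p + m r²) ω_f ⇒ m r² = I_p(ω_i/ω_f − 1) = 0.03690(0.802/0.566 − 1) = 0.01539 kg·m².
r = √(0.01539/1.21) = 0.1128 m.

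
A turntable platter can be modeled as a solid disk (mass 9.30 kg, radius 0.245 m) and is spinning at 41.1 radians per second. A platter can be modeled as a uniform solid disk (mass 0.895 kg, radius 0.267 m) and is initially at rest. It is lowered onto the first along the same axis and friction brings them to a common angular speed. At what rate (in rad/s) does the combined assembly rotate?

No external torque acts about the common axis, so total angular momentum is conserved.
Moments of inertia: I_A = ½(9.30)(0.245)² = 0.2791 kg·m²; I_B = ½(0.895)(0.267)² = 0.03190 kg·m².
Taking A's sense as positive: L = (0.2791)(41.1) = 11.47 kg·m²·rad/s.
Combined I = 0.2791 + 0.03190 = 0.3110 kg·m².
ω_f = L / I = 11.47 / 0.3110 = 36.88 rad/s.

|ω_f| ≈ 36.9 rad/s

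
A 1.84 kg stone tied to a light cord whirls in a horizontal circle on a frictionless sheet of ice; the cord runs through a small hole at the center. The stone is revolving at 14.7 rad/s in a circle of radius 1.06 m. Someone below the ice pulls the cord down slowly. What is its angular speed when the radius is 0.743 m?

ω₂ ≈ 29.9 rad/s

No torque about the axis ⇒ m r₁² ω₁ = m r₂² ω₂.
ω₂ = ω₁ (r₁/r₂)² = (14.7)(1.06/0.743)² = 29.92 rad/s.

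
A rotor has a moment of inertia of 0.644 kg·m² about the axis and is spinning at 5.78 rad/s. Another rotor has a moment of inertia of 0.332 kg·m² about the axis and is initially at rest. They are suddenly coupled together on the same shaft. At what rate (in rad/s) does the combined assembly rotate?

The coupling torques are internal; angular momentum about the shared axis is conserved.
Taking A's sense as positive: L = (0.6440)(5.78) = 3.722 kg·m²·rad/s.
Combined I = 0.6440 + 0.3320 = 0.9760 kg·m².
ω_f = L / I = 3.722 / 0.9760 = 3.814 rad/s.

|ω_f| ≈ 3.81 rad/s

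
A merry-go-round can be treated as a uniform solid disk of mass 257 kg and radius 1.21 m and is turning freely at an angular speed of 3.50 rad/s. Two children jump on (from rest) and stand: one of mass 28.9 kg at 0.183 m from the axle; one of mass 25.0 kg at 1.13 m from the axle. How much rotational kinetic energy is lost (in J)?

energy lost ≈ 171 J

No external torque acts about the axle; L_before = L_after.
I_p = ½(257)(1.21)² = 188.1 kg·m².
Added inertia Σmr² = (28.9)(0.183)² + (25.0)(1.13)² = 32.89 kg·m²; I_f = 188.1 + 32.89 = 221.0 kg·m².
ω_f = I_p ω_i / I_f = (188.1)(3.50) / 221.0 = 2.979 rad/s.
KE_i = ½(188.1)(3.500 rad/s)² = 1152 J; KE_f = ½(221.0)(2.979)² = 980.9 J.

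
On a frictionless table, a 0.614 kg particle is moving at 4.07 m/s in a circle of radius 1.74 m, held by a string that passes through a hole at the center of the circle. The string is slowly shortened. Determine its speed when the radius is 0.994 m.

Central (radial) force ⇒ zero torque about the center ⇒ m v r is constant.
v₂ = v₁ r₁ / r₂ = (4.07)(1.74) / (0.994) = 7.125 m/s.

v₂ ≈ 7.12 m/s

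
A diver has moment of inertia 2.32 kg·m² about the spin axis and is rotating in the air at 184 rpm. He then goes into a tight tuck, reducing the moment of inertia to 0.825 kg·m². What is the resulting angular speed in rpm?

Angular momentum about the spin axis is conserved since the torque about it is zero.
ω₂ = I₁ω₁ / I₂ = (2.320)(184 rpm) / (0.8250) = 517.4 rpm.

ω₂ ≈ 517 rpm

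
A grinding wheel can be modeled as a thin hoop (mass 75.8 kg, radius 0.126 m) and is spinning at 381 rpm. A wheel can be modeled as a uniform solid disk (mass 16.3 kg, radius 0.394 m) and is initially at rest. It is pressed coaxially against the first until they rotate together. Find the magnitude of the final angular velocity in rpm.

No external torque acts about the common axis, so total angular momentum is conserved.
Moments of inertia: I_A = (75.8)(0.126)² = 1.203 kg·m²; I_B = ½(16.3)(0.394)² = 1.265 kg·m².
Taking A's sense as positive: L = (1.203)(381) = 458.5 kg·m²·rpm.
Combined I = 1.203 + 1.265 = 2.469 kg·m².
ω_f = L / I = 458.5 / 2.469 = 185.7 rpm.

|ω_f| ≈ 186 rpm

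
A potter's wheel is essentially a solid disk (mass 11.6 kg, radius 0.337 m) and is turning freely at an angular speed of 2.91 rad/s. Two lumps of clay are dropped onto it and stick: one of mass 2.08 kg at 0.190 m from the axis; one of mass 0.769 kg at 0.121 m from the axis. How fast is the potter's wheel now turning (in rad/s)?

ω_f ≈ 2.57 rad/s

The added mass arrives with no angular momentum about the axis, and any external torque about the axis is negligible, so the system's angular momentum is conserved.
I_p = ½(11.6)(0.337)² = 0.6587 kg·m².
Added inertia Σmr² = (2.08)(0.190)² + (0.769)(0.121)² = 0.08635 kg·m²; I_f = 0.6587 + 0.08635 = 0.7450 kg·m².
ω_f = I_p ω_i / I_f = (0.6587)(2.91) / 0.7450 = 2.573 rad/s.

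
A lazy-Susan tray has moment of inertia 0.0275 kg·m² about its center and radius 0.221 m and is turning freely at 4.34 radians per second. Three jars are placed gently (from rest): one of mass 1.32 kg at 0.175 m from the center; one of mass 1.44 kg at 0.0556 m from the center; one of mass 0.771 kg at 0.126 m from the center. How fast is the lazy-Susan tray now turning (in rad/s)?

ω_f ≈ 1.41 rad/s

No external torque acts about the center; L_before = L_after.
Added inertia Σmr² = (1.32)(0.175)² + (1.44)(0.0556)² + (0.771)(0.126)² = 0.05712 kg·m²; I_f = 0.02750 + 0.05712 = 0.08462 kg·m².
ω_f = I_p ω_i / I_f = (0.02750)(4.34) / 0.08462 = 1.410 rad/s.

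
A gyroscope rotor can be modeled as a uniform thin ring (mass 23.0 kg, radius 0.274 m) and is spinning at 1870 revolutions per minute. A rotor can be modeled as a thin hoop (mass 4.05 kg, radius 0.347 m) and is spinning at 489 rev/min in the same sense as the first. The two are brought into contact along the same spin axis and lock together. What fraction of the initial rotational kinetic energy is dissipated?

fraction ≈ 0.118

The coupling torques are internal; angular momentum about the shared axis is conserved.
Moments of inertia: I_A = (23.0)(0.274)² = 1.727 kg·m²; I_B = (4.05)(0.347)² = 0.4877 kg·m².
Taking A's sense as positive: L = (1.727)(1870) + (0.4877)(489) = 3467 kg·m²·rpm.
Combined I = 1.727 + 0.4877 = 2.214 kg·m².
ω_f = L / I = 3467 / 2.214 = 1566 rpm.
KE_i = ½ΣIω² = 33750 J; KE_f = ½(2.214)(164.0)² = 29770 J.
Fraction dissipated = (KE_i − KE_f)/KE_i = 0.1178.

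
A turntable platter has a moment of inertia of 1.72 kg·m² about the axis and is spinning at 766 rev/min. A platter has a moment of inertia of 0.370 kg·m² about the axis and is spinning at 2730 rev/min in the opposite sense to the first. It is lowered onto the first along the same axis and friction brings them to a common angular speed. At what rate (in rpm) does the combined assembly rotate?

The coupling torques are internal; angular momentum about the shared axis is conserved.
Taking A's sense as positive: L = (1.720)(766) − (0.3700)(2730) = 307.4 kg·m²·rpm.
Combined I = 1.720 + 0.3700 = 2.090 kg·m².
ω_f = L / I = 307.4 / 2.090 = 147.1 rpm.

|ω_f| ≈ 147 rpm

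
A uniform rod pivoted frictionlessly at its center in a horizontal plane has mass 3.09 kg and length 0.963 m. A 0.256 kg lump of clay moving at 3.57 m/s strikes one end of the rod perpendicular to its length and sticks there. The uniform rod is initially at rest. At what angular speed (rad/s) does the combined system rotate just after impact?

|ω_f| ≈ 1.48 rad/s

The axle reaction passes through the pivot and exerts no torque about it; angular momentum about the pivot is conserved through the impact.
I_p = (1/12)(3.09)(0.963)² = 0.2388 kg·m². Taking the sense of the lump of clay's angular momentum as positive, L_{lump} = m v R = (0.256)(3.57)(0.963/2) = 0.4401 kg·m²/s.
L_i = 0 + 0.4401 = 0.4401 kg·m²/s.
After sticking, I_f = I_p + m R² = 0.2388 + (0.256)(0.963/2)² = 0.2981 kg·m².
ω_f = L_i / I_f = 0.4401 / 0.2981 = 1.476 rad/s.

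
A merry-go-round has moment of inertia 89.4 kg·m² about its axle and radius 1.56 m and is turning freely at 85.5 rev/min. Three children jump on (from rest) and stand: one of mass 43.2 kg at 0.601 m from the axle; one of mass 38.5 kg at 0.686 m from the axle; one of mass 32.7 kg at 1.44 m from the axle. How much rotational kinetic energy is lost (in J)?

No external torque acts about the axle; L_before = L_after.
Added inertia Σmr² = (43.2)(0.601)² + (38.5)(0.686)² + (32.7)(1.44)² = 101.5 kg·m²; I_f = 89.40 + 101.5 = 190.9 kg·m².
ω_f = I_p ω_i / I_f = (89.40)(85.5) / 190.9 = 40.03 rpm.
KE_i = ½(89.40)(8.954 rad/s)² = 3583 J; KE_f = ½(190.9)(4.192)² = 1678 J.

energy lost ≈ 1910 J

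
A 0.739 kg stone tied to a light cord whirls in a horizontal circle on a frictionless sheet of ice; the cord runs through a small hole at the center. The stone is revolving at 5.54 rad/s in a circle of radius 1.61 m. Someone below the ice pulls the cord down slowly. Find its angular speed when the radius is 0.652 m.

ω₂ ≈ 33.8 rad/s

No torque about the axis ⇒ m r₁² ω₁ = m r₂² ω₂.
ω₂ = ω₁ (r₁/r₂)² = (5.54)(1.61/0.652)² = 33.78 rad/s.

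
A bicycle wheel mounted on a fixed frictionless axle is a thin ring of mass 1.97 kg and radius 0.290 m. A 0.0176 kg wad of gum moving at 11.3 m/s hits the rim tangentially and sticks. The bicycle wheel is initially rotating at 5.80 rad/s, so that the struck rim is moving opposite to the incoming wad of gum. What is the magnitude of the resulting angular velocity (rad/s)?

About the axle the impulsive forces during the collision are internal, so angular momentum about that axis is conserved.
I_p = (1.97)(0.290)² = 0.1657 kg·m². Taking the sense of the wad of gum's angular momentum as positive, L_{wad} = m v R = (0.0176)(11.3)(0.290) = 0.05768 kg·m²/s.
L_i = −I_p ω_p + m v R = −(0.1657)(5.80) + 0.05768 = -0.9033 kg·m²/s.
After sticking, I_f = I_p + m R² = 0.1657 + (0.0176)(0.290)² = 0.1672 kg·m².
ω_f = L_i / I_f = -0.9033 / 0.1672 = -5.404 rad/s.

|ω_f| ≈ 5.40 rad/s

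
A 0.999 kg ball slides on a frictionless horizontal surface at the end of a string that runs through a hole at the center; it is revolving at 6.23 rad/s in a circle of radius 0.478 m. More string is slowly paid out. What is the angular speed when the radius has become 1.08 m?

ω₂ ≈ 1.22 rad/s

The constraining force is radial, so m r² ω about the center is conserved.
ω₂ = ω₁ (r₁/r₂)² = (6.23)(0.478/1.08)² = 1.220 rad/s.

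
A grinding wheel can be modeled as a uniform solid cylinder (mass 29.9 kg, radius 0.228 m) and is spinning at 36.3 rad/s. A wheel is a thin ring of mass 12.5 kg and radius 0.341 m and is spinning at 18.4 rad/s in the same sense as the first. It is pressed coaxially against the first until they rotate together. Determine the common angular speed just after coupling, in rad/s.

|ω_f| ≈ 24.6 rad/s

No external torque acts about the common axis, so total angular momentum is conserved.
Moments of inertia: I_A = ½(29.9)(0.228)² = 0.7772 kg·m²; I_B = (12.5)(0.341)² = 1.454 kg·m².
Taking A's sense as positive: L = (0.7772)(36.3) + (1.454)(18.4) = 54.96 kg·m²·rad/s.
Combined I = 0.7772 + 1.454 = 2.231 kg·m².
ω_f = L / I = 54.96 / 2.231 = 24.64 rad/s.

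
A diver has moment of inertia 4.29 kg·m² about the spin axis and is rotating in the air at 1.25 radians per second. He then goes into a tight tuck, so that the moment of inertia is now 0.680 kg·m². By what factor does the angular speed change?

ω₂/ω₁ ≈ 6.31

With no external torque about the axis, L is conserved: I₁ω₁ = I₂ω₂.
ω₂/ω₁ = I₁/I₂ = 4.290 / 0.6800 = 6.309.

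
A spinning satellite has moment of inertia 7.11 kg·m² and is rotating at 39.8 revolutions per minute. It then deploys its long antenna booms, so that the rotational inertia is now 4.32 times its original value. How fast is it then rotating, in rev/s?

No external torque acts about the spin axis, so angular momentum is conserved.
I₂ = 4.32 × 7.11 = 30.72 kg·m².
ω₂ = I₁ω₁ / I₂ = (7.110)(39.8 rpm) / (30.72) = 9.213 rpm = 0.1535 rev/s.

ω₂ ≈ 0.154 rev/s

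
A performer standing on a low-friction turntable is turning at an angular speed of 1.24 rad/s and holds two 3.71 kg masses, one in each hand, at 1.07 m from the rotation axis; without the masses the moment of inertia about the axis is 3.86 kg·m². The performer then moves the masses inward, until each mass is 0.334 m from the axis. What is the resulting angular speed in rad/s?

No external torque acts about the spin axis, so angular momentum is conserved.
I₁ = 3.86 + 2(3.71)(1.07)² = 12.36 kg·m²; I₂ = 3.86 + 2(3.71)(0.334)² = 4.688 kg·m².
ω₂ = I₁ω₁ / I₂ = (12.36)(1.24 rad/s) / (4.688) = 3.268 rad/s.

ω₂ ≈ 3.27 rad/s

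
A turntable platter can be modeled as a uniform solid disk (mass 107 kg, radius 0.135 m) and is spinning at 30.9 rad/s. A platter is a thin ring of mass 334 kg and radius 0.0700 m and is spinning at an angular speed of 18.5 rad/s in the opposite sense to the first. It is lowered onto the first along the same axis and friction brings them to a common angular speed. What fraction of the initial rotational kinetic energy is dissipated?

The coupling torques are internal; angular momentum about the shared axis is conserved.
Moments of inertia: I_A = ½(107)(0.135)² = 0.9750 kg·m²; I_B = (334)(0.0700)² = 1.637 kg·m².
Taking A's sense as positive: L = (0.9750)(30.9) − (1.637)(18.5) = -0.1484 kg·m²·rad/s.
Combined I = 0.9750 + 1.637 = 2.612 kg·m².
ω_f = L / I = -0.1484 / 2.612 = -0.05684 rad/s.
KE_i = ½ΣIω² = 745.6 J; KE_f = ½(2.612)(0.05684)² = 0.004219 J.
Fraction dissipated = (KE_i − KE_f)/KE_i = 1.000.

fraction ≈ 1.00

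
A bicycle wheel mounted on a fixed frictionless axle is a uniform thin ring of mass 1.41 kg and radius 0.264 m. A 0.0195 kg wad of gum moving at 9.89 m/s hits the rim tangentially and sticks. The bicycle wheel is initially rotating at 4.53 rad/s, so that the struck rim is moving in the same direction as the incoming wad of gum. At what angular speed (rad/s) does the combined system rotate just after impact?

About the axle the impulsive forces during the collision are internal, so angular momentum about that axis is conserved.
I_p = (1.41)(0.264)² = 0.09827 kg·m². Taking the sense of the wad of gum's angular momentum as positive, L_{wad} = m v R = (0.0195)(9.89)(0.264) = 0.05091 kg·m²/s.
L_i = +I_p ω_p + m v R = +(0.09827)(4.53) + 0.05091 = 0.4961 kg·m²/s.
After sticking, I_f = I_p + m R² = 0.09827 + (0.0195)(0.264)² = 0.09963 kg·m².
ω_f = L_i / I_f = 0.4961 / 0.09963 = 4.979 rad/s.

|ω_f| ≈ 4.98 rad/s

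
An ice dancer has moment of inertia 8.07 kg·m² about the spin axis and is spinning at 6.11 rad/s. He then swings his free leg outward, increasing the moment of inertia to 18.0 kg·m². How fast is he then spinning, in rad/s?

No external torque acts about the spin axis, so angular momentum is conserved.
ω₂ = I₁ω₁ / I₂ = (8.070)(6.11 rad/s) / (18.00) = 2.739 rad/s.

ω₂ ≈ 2.74 rad/s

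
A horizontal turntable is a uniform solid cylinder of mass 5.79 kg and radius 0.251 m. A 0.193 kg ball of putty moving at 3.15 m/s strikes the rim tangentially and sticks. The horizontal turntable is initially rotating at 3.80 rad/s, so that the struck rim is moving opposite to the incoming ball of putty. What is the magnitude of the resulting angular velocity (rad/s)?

The axle reaction passes through the axle and exerts no torque about it; angular momentum about the axle is conserved through the impact.
I_p = ½(5.79)(0.251)² = 0.1824 kg·m². Taking the sense of the ball of putty's angular momentum as positive, L_{ball} = m v R = (0.193)(3.15)(0.251) = 0.1526 kg·m²/s.
L_i = −I_p ω_p + m v R = −(0.1824)(3.80) + 0.1526 = -0.5405 kg·m²/s.
After sticking, I_f = I_p + m R² = 0.1824 + (0.193)(0.251)² = 0.1945 kg·m².
ω_f = L_i / I_f = -0.5405 / 0.1945 = -2.778 rad/s.

|ω_f| ≈ 2.78 rad/s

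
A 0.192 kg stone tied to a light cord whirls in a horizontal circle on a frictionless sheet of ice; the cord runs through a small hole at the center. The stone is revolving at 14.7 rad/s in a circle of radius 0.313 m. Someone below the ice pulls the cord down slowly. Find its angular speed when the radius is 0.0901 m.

The constraining force is radial, so m r² ω about the center is conserved.
ω₂ = ω₁ (r₁/r₂)² = (14.7)(0.313/0.0901)² = 177.4 rad/s.

ω₂ ≈ 177 rad/s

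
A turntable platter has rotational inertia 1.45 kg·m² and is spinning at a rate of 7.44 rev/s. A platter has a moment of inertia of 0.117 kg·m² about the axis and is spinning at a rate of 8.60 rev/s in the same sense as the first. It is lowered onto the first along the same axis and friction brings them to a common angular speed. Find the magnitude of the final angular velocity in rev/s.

No external torque acts about the common axis, so total angular momentum is conserved.
Taking A's sense as positive: L = (1.450)(7.44) + (0.1170)(8.60) = 11.79 kg·m²·rev/s.
Combined I = 1.450 + 0.1170 = 1.567 kg·m².
ω_f = L / I = 11.79 / 1.567 = 7.527 rev/s.

|ω_f| ≈ 7.53 rev/s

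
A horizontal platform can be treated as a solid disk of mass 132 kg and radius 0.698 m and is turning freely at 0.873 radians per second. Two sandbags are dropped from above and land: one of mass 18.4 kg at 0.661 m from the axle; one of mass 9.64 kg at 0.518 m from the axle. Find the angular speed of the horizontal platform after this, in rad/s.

ω_f ≈ 0.656 rad/s

No external torque acts about the axle; L_before = L_after.
I_p = ½(132)(0.698)² = 32.16 kg·m².
Added inertia Σmr² = (18.4)(0.661)² + (9.64)(0.518)² = 10.63 kg·m²; I_f = 32.16 + 10.63 = 42.78 kg·m².
ω_f = I_p ω_i / I_f = (32.16)(0.873) / 42.78 = 0.6562 rad/s.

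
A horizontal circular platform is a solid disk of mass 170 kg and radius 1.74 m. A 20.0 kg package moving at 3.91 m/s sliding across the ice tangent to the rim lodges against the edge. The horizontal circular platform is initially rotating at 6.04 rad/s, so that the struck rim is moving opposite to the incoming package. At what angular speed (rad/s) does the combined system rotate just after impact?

About the central axle the impulsive forces during the collision are internal, so angular momentum about that axis is conserved.
I_p = ½(170)(1.74)² = 257.3 kg·m². Taking the sense of the package's angular momentum as positive, L_{package} = m v R = (20.0)(3.91)(1.74) = 136.1 kg·m²/s.
L_i = −I_p ω_p + m v R = −(257.3)(6.04) + 136.1 = -1418 kg·m²/s.
After sticking, I_f = I_p + m R² = 257.3 + (20.0)(1.74)² = 317.9 kg·m².
ω_f = L_i / I_f = -1418 / 317.9 = -4.461 rad/s.

|ω_f| ≈ 4.46 rad/s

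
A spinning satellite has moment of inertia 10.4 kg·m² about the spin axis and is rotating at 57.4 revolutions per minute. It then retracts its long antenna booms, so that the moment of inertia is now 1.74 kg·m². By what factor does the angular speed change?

No external torque acts about the spin axis, so angular momentum is conserved.
ω₂/ω₁ = I₁/I₂ = 10.40 / 1.740 = 5.977.

ω₂/ω₁ ≈ 5.98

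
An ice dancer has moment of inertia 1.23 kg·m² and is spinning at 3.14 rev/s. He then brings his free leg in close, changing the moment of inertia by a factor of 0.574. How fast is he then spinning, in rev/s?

With no external torque about the axis, L is conserved: I₁ω₁ = I₂ω₂.
I₂ = 0.574 × 1.23 = 0.7060 kg·m².
ω₂ = I₁ω₁ / I₂ = (1.230)(3.14 rev/s) / (0.7060) = 5.470 rev/s.

ω₂ ≈ 5.47 rev/s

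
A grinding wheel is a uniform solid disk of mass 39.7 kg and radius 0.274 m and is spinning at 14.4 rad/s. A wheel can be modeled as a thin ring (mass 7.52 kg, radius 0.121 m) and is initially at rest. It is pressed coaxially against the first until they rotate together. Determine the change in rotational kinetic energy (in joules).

The coupling torques are internal; angular momentum about the shared axis is conserved.
Moments of inertia: I_A = ½(39.7)(0.274)² = 1.490 kg·m²; I_B = (7.52)(0.121)² = 0.1101 kg·m².
Taking A's sense as positive: L = (1.490)(14.4) = 21.46 kg·m²·rad/s.
Combined I = 1.490 + 0.1101 = 1.600 kg·m².
ω_f = L / I = 21.46 / 1.600 = 13.41 rad/s.
KE_i = ½ΣIω² = 154.5 J; KE_f = ½(1.600)(13.41)² = 143.9 J.

ΔKE ≈ -10.6 J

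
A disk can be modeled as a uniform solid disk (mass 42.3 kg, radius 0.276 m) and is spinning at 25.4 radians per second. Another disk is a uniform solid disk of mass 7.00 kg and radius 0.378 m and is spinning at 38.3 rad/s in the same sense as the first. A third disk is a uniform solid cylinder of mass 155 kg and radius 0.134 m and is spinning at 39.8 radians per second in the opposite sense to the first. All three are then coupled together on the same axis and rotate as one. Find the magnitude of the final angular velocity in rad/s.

|ω_f| ≈ 1.34 rad/s

No external torque acts about the common axis, so total angular momentum is conserved.
Moments of inertia: I_A = ½(42.3)(0.276)² = 1.611 kg·m²; I_B = ½(7.00)(0.378)² = 0.5001 kg·m²; I_C = ½(155)(0.134)² = 1.392 kg·m².
Taking A's sense as positive: L = (1.611)(25.4) + (0.5001)(38.3) − (1.392)(39.8) = 4.691 kg·m²·rad/s.
Combined I = 1.611 + 0.5001 + 1.392 = 3.503 kg·m².
ω_f = L / I = 4.691 / 3.503 = 1.339 rad/s.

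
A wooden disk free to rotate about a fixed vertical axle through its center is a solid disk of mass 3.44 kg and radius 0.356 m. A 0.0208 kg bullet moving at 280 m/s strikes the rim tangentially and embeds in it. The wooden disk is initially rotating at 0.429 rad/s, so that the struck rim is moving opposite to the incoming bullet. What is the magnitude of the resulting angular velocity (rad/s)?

About the axle the impulsive forces during the collision are internal, so angular momentum about that axis is conserved.
I_p = ½(3.44)(0.356)² = 0.2180 kg·m². Taking the sense of the bullet's angular momentum as positive, L_{bullet} = m v R = (0.0208)(280)(0.356) = 2.073 kg·m²/s.
L_i = −I_p ω_p + m v R = −(0.2180)(0.429) + 2.073 = 1.980 kg·m²/s.
After sticking, I_f = I_p + m R² = 0.2180 + (0.0208)(0.356)² = 0.2206 kg·m².
ω_f = L_i / I_f = 1.980 / 0.2206 = 8.974 rad/s.

|ω_f| ≈ 8.97 rad/s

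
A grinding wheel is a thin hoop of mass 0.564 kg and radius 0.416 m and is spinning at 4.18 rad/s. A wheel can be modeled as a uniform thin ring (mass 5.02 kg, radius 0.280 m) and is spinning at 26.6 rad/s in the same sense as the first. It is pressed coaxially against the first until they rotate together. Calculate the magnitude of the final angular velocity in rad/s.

|ω_f| ≈ 22.1 rad/s

The coupling torques are internal; angular momentum about the shared axis is conserved.
Moments of inertia: I_A = (0.564)(0.416)² = 0.09760 kg·m²; I_B = (5.02)(0.280)² = 0.3936 kg·m².
Taking A's sense as positive: L = (0.09760)(4.18) + (0.3936)(26.6) = 10.88 kg·m²·rad/s.
Combined I = 0.09760 + 0.3936 = 0.4912 kg·m².
ω_f = L / I = 10.88 / 0.4912 = 22.14 rad/s.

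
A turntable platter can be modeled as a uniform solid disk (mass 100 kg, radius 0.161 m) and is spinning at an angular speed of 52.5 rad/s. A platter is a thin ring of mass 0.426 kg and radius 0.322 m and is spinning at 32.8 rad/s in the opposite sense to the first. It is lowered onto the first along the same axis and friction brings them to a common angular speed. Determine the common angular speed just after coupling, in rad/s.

No external torque acts about the common axis, so total angular momentum is conserved.
Moments of inertia: I_A = ½(100)(0.161)² = 1.296 kg·m²; I_B = (0.426)(0.322)² = 0.04417 kg·m².
Taking A's sense as positive: L = (1.296)(52.5) − (0.04417)(32.8) = 66.59 kg·m²·rad/s.
Combined I = 1.296 + 0.04417 = 1.340 kg·m².
ω_f = L / I = 66.59 / 1.340 = 49.69 rad/s.

|ω_f| ≈ 49.7 rad/s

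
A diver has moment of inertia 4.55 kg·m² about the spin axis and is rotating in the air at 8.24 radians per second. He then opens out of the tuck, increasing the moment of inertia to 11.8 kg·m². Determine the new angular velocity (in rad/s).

With no external torque about the axis, L is conserved: I₁ω₁ = I₂ω₂.
ω₂ = I₁ω₁ / I₂ = (4.550)(8.24 rad/s) / (11.80) = 3.177 rad/s.

ω₂ ≈ 3.18 rad/s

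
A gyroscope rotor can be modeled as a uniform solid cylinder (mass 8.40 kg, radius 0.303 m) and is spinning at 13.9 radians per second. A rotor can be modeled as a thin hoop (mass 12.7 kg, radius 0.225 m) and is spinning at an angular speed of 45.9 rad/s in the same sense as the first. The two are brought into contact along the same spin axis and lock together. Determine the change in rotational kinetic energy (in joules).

The coupling torques are internal; angular momentum about the shared axis is conserved.
Moments of inertia: I_A = ½(8.40)(0.303)² = 0.3856 kg·m²; I_B = (12.7)(0.225)² = 0.6429 kg·m².
Taking A's sense as positive: L = (0.3856)(13.9) + (0.6429)(45.9) = 34.87 kg·m²·rad/s.
Combined I = 0.3856 + 0.6429 = 1.029 kg·m².
ω_f = L / I = 34.87 / 1.029 = 33.90 rad/s.
KE_i = ½ΣIω² = 714.5 J; KE_f = ½(1.029)(33.90)² = 591.1 J.

ΔKE ≈ -123 J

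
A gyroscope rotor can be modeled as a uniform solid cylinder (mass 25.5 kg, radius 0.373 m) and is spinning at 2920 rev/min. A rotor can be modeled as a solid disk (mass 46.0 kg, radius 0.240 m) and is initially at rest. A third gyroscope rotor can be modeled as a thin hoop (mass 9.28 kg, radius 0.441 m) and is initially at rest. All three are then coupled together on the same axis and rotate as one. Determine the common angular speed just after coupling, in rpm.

|ω_f| ≈ 1060 rpm

No external torque acts about the common axis, so total angular momentum is conserved.
Moments of inertia: I_A = ½(25.5)(0.373)² = 1.774 kg·m²; I_B = ½(46.0)(0.240)² = 1.325 kg·m²; I_C = (9.28)(0.441)² = 1.805 kg·m².
Taking A's sense as positive: L = (1.774)(2920) = 5180 kg·m²·rpm.
Combined I = 1.774 + 1.325 + 1.805 = 4.903 kg·m².
ω_f = L / I = 5180 / 4.903 = 1056 rpm.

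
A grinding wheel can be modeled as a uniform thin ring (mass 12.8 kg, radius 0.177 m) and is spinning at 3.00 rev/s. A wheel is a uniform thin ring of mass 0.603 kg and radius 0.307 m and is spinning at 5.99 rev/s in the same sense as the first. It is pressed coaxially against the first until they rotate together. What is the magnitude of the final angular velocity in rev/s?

|ω_f| ≈ 3.37 rev/s

The coupling torques are internal; angular momentum about the shared axis is conserved.
Moments of inertia: I_A = (12.8)(0.177)² = 0.4010 kg·m²; I_B = (0.603)(0.307)² = 0.05683 kg·m².
Taking A's sense as positive: L = (0.4010)(3.00) + (0.05683)(5.99) = 1.543 kg·m²·rev/s.
Combined I = 0.4010 + 0.05683 = 0.4578 kg·m².
ω_f = L / I = 1.543 / 0.4578 = 3.371 rev/s.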